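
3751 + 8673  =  12424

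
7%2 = 1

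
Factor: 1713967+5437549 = 7151516= 2^2*29^1*61651^1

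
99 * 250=24750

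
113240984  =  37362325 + 75878659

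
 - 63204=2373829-2437033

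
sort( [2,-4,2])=[ - 4,2,2]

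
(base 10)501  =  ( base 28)hp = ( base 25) k1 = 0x1F5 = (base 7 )1314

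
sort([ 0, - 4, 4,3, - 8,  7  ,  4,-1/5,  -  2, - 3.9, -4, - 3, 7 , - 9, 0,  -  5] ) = [ - 9, - 8 ,- 5, - 4, - 4, - 3.9, - 3,-2 , - 1/5, 0,0, 3 , 4, 4, 7, 7 ]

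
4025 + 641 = 4666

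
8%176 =8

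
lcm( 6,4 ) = 12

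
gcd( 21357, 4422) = 3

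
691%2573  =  691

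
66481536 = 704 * 94434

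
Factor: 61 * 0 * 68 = 0= 0^1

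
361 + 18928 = 19289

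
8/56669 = 8/56669 = 0.00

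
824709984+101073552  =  925783536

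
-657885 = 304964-962849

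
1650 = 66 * 25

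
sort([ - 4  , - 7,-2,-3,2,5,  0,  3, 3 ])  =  [-7, - 4, - 3 , - 2,  0, 2, 3, 3, 5 ]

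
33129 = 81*409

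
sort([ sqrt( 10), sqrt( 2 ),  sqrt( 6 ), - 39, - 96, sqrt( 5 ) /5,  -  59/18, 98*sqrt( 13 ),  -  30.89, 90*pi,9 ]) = [ - 96,-39 , - 30.89 ,  -  59/18, sqrt( 5 ) /5, sqrt( 2 ) , sqrt( 6),  sqrt( 10), 9,90*pi, 98*sqrt( 13 ) ] 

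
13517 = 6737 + 6780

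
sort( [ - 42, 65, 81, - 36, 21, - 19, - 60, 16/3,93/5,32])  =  [ -60, - 42, - 36, - 19, 16/3,  93/5 , 21, 32, 65, 81]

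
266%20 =6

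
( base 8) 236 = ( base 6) 422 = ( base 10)158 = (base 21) 7B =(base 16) 9e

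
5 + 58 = 63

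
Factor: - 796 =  - 2^2 *199^1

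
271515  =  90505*3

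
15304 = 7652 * 2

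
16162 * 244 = 3943528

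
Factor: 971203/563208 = 2^(-3)*3^ (-1)*31^(-1)*257^1*757^ ( - 1)*3779^1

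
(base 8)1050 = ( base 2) 1000101000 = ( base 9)673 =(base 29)j1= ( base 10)552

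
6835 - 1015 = 5820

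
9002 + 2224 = 11226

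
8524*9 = 76716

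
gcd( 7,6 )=1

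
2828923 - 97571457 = -94742534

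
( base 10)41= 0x29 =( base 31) 1a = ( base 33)18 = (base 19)23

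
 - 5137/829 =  -7 + 666/829 = - 6.20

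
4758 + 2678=7436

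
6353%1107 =818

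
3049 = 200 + 2849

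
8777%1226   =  195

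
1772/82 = 21 + 25/41=21.61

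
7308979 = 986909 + 6322070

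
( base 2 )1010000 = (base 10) 80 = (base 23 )3b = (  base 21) 3H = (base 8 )120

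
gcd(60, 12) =12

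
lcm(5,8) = 40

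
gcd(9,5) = 1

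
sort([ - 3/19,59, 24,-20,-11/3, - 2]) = [- 20,-11/3,-2, - 3/19 , 24,59 ] 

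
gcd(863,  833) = 1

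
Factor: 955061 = 955061^1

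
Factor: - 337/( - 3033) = 1/9  =  3^(-2)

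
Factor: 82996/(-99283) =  - 2^2 * 101^(-1)*983^( -1)*20749^1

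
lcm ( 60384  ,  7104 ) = 120768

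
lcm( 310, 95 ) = 5890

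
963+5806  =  6769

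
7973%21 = 14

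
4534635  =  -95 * (- 47733 )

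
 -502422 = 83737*(-6 )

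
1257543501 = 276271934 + 981271567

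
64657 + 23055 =87712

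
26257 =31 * 847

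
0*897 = 0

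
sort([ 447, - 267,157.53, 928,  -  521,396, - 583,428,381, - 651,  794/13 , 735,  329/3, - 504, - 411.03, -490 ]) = [ - 651, - 583, -521 ,-504, - 490, - 411.03 ,-267,794/13,329/3,157.53, 381 , 396, 428,447, 735, 928]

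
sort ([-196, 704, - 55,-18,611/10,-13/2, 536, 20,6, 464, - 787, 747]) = [-787, -196, - 55, - 18,- 13/2,6,20,611/10,464,536,704, 747 ] 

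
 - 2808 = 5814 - 8622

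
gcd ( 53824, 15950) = 58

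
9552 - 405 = 9147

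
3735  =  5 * 747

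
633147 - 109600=523547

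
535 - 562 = -27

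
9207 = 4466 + 4741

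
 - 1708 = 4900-6608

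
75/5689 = 75/5689 = 0.01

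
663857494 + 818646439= 1482503933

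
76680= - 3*(  -  25560)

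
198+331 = 529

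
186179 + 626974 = 813153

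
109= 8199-8090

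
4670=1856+2814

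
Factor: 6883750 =2^1*5^4*5507^1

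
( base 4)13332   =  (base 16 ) 1FE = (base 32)fu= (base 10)510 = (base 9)626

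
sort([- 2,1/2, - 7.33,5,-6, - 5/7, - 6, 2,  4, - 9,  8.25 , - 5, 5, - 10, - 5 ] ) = [- 10, - 9, - 7.33 , - 6, - 6, -5, - 5, - 2,- 5/7, 1/2,  2,  4,  5,  5, 8.25 ]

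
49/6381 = 49/6381 = 0.01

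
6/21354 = 1/3559 = 0.00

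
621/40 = 15 + 21/40 = 15.53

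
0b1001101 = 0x4D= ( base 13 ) 5c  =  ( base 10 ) 77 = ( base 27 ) 2N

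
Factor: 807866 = 2^1*403933^1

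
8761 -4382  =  4379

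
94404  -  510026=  - 415622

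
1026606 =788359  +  238247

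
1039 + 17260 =18299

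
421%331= 90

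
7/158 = 7/158 = 0.04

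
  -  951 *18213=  - 17320563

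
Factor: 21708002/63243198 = 3^(-2 ) * 3513511^(-1)*10854001^1 = 10854001/31621599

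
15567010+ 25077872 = 40644882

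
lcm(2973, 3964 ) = 11892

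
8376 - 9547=-1171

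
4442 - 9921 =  - 5479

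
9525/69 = 138 + 1/23  =  138.04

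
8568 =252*34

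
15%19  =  15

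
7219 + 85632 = 92851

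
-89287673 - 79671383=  - 168959056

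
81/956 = 81/956= 0.08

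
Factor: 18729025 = 5^2 * 7^2*15289^1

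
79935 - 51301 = 28634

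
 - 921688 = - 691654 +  - 230034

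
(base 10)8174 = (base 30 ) 92E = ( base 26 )c2a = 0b1111111101110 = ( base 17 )1b4e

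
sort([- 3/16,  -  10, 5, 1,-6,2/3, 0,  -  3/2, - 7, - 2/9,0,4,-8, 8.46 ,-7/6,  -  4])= [ - 10,  -  8,-7, - 6, - 4, - 3/2, - 7/6,  -  2/9, - 3/16,0,0, 2/3,1, 4,  5,8.46 ]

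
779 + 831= 1610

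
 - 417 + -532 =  - 949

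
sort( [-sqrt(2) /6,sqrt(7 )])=[ - sqrt(2 )/6,sqrt(7) ]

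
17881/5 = 17881/5 = 3576.20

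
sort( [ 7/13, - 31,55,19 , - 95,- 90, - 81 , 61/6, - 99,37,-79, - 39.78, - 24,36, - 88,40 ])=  [ -99, - 95,-90,-88, - 81, - 79, - 39.78, - 31, - 24 , 7/13,61/6,19,36, 37,  40, 55 ]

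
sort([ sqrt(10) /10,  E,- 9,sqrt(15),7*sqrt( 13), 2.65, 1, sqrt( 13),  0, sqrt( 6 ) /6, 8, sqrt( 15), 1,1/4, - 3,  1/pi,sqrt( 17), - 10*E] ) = [ - 10*E, - 9, -3, 0, 1/4,  sqrt(10 ) /10,1/pi,sqrt(6) /6, 1,1,  2.65, E,sqrt( 13 ),  sqrt(15 ),sqrt(15),sqrt( 17),8  ,  7 * sqrt( 13) ] 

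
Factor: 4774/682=7^1= 7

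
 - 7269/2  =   - 7269/2 = - 3634.50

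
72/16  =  9/2 = 4.50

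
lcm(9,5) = 45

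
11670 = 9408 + 2262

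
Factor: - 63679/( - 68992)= 2^( - 7 ) * 7^( - 1) * 827^1 = 827/896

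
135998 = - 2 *( - 67999) 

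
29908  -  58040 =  - 28132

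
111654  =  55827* 2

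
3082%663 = 430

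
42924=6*7154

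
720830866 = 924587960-203757094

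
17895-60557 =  - 42662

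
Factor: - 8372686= - 2^1*7^1*598049^1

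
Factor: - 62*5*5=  - 2^1*5^2*31^1=- 1550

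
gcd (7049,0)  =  7049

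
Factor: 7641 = 3^3*283^1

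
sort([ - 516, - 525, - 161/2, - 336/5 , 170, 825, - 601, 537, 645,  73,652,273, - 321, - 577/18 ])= [ - 601, - 525,- 516, - 321,-161/2, - 336/5,-577/18,73, 170, 273, 537,645, 652, 825] 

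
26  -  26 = 0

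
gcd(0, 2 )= 2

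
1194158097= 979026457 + 215131640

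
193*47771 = 9219803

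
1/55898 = 1/55898 = 0.00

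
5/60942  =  5/60942=0.00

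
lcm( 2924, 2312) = 99416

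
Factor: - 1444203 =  - 3^3  *  89^1*601^1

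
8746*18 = 157428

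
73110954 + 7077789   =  80188743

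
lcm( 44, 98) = 2156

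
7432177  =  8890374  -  1458197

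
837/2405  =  837/2405 = 0.35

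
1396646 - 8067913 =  - 6671267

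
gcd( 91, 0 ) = 91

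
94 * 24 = 2256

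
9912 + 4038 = 13950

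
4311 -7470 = -3159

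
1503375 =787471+715904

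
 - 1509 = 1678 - 3187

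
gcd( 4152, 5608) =8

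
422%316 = 106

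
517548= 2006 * 258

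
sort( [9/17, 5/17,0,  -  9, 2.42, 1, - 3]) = [ - 9, - 3, 0,  5/17, 9/17 , 1, 2.42 ] 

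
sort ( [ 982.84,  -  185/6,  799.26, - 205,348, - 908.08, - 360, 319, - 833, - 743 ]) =[ - 908.08,-833, - 743, - 360, - 205, - 185/6,319,348,799.26,  982.84]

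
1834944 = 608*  3018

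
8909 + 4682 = 13591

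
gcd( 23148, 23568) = 12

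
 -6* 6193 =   -  37158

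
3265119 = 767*4257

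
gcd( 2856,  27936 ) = 24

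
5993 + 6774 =12767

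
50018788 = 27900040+22118748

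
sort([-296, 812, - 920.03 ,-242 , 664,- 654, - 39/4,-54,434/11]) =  [ -920.03 ,-654 , - 296, - 242, - 54, - 39/4,434/11 , 664, 812]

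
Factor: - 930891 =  - 3^1*13^1*23869^1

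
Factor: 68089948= 2^2*53^1 * 509^1*631^1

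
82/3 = 82/3 = 27.33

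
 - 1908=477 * ( -4 ) 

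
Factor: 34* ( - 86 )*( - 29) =2^2*17^1*29^1*43^1 = 84796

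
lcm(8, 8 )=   8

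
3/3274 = 3/3274 = 0.00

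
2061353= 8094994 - 6033641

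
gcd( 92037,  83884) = 1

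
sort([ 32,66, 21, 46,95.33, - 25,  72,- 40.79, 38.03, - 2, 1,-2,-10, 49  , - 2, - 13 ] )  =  [ - 40.79, - 25, - 13, - 10, - 2, - 2, - 2, 1,21, 32,38.03,46,49, 66, 72, 95.33] 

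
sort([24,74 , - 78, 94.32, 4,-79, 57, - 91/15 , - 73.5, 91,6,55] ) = [  -  79, - 78, - 73.5, - 91/15, 4 , 6 , 24,55 , 57, 74, 91  ,  94.32]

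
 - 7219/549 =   -  14+467/549= - 13.15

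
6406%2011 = 373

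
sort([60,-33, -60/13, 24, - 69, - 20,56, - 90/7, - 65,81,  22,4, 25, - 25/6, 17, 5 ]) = [-69, - 65,-33  , - 20, - 90/7, - 60/13, - 25/6,4,5, 17,22,24, 25,56,60, 81]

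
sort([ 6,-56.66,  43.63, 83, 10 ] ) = [ - 56.66, 6, 10,43.63, 83] 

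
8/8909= 8/8909 = 0.00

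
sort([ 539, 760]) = [539, 760]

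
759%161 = 115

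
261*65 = 16965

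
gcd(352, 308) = 44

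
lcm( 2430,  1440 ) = 38880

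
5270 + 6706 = 11976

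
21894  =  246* 89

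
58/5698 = 29/2849 = 0.01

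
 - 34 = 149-183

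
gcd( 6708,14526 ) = 6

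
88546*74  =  6552404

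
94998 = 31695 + 63303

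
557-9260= - 8703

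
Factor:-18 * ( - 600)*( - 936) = - 2^7 * 3^5*5^2*13^1 = -10108800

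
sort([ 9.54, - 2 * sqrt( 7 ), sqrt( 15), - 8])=[ - 8,-2*sqrt( 7 ), sqrt(15), 9.54 ] 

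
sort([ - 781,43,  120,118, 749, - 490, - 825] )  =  [ - 825, - 781, - 490, 43 , 118 , 120,  749]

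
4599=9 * 511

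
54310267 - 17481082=36829185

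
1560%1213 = 347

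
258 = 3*86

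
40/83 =40/83 = 0.48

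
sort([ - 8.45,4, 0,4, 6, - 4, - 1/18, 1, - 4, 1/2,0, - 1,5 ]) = [ - 8.45, - 4, - 4, - 1, - 1/18,0, 0, 1/2,1,4, 4 , 5,6] 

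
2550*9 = 22950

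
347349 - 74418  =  272931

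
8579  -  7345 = 1234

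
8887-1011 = 7876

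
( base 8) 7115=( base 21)867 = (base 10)3661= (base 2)111001001101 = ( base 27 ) 50g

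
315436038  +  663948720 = 979384758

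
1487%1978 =1487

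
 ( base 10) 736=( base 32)n0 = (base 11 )60a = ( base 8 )1340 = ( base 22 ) 1ba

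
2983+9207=12190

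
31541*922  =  29080802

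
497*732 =363804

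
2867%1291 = 285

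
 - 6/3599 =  - 1+ 3593/3599=- 0.00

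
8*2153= 17224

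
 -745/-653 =1+92/653 = 1.14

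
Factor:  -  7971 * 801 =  - 3^3*89^1*2657^1 = - 6384771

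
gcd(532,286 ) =2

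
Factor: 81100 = 2^2*5^2*811^1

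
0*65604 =0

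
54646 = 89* 614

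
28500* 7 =199500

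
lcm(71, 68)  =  4828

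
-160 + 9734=9574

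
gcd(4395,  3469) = 1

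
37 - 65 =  - 28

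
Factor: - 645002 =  - 2^1 * 322501^1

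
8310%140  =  50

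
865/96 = 865/96 = 9.01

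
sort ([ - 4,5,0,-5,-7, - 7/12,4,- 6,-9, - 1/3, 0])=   [ - 9, - 7, - 6,- 5, - 4, - 7/12,-1/3, 0,0,4,5]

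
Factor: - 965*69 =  -3^1*5^1*23^1*193^1  =  - 66585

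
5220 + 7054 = 12274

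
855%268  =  51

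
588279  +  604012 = 1192291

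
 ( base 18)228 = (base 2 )1010110100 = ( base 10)692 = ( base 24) 14k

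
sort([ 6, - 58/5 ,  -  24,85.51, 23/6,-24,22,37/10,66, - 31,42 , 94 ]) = [ -31, - 24, - 24,- 58/5, 37/10,23/6,6,22,42,  66, 85.51,  94 ] 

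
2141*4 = 8564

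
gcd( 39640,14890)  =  10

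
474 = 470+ 4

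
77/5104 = 7/464 = 0.02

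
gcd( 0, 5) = 5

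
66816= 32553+34263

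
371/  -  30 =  -13 + 19/30 = - 12.37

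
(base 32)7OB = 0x1f0b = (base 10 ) 7947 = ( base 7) 32112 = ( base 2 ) 1111100001011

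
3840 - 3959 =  - 119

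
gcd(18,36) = 18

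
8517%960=837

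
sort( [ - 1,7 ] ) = [- 1,7 ] 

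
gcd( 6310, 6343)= 1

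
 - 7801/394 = -20 + 79/394=-19.80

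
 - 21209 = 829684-850893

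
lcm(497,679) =48209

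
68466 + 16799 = 85265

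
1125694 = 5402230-4276536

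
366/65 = 5+41/65 = 5.63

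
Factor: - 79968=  - 2^5*3^1*7^2*17^1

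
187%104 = 83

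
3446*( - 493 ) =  - 1698878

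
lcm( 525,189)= 4725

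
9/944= 9/944 = 0.01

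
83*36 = 2988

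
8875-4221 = 4654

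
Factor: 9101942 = 2^1*4550971^1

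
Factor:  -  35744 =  - 2^5*1117^1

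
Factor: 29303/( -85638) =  - 2^ ( - 1 )*3^ (-1)*7^(  -  1) * 2039^(-1 ) * 29303^1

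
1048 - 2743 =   -  1695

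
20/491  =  20/491 = 0.04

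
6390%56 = 6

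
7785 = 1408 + 6377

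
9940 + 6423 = 16363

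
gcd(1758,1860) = 6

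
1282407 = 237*5411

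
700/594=1 + 53/297 = 1.18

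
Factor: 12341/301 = 41^1=41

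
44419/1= 44419 = 44419.00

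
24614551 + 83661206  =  108275757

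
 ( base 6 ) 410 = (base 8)226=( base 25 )60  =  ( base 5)1100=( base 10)150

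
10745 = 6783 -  - 3962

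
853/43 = 19+36/43 = 19.84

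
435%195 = 45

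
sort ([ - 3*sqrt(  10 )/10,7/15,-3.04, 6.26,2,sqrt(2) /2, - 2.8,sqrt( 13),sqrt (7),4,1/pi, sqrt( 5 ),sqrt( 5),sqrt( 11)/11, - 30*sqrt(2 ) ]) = [  -  30*sqrt( 2),-3.04, - 2.8, - 3*sqrt( 10 ) /10, sqrt ( 11 )/11, 1/pi,  7/15 , sqrt(2)/2,2, sqrt ( 5),sqrt( 5), sqrt ( 7),sqrt( 13), 4, 6.26 ]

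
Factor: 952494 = 2^1*3^1*158749^1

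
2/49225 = 2/49225 =0.00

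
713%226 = 35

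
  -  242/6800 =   -  121/3400 = -0.04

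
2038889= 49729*41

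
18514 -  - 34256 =52770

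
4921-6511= - 1590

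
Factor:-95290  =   - 2^1*5^1* 13^1*733^1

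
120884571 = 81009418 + 39875153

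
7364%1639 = 808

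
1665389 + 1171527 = 2836916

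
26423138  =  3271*8078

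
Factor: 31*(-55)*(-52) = 88660 = 2^2*5^1*11^1*13^1*31^1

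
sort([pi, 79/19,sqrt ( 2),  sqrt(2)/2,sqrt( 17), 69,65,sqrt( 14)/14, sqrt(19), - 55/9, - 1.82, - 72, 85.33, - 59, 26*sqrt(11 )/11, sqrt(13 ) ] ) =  [ - 72, -59,-55/9, - 1.82, sqrt (14)/14, sqrt(2 ) /2, sqrt(2), pi,sqrt (13), sqrt(17 ), 79/19,sqrt( 19 ),26*sqrt(11)/11, 65, 69,85.33 ] 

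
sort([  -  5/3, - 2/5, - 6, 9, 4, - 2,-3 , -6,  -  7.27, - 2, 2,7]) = [ - 7.27, - 6, - 6, - 3, - 2,-2,  -  5/3, - 2/5 , 2,4,7,9] 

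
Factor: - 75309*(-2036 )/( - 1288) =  - 2^(  -  1)*3^1*7^( - 1 ) *13^1*23^( - 1 )*509^1*1931^1 = - 38332281/322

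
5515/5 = 1103=1103.00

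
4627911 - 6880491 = - 2252580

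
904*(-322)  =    -  291088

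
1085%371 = 343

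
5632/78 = 72 + 8/39 = 72.21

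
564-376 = 188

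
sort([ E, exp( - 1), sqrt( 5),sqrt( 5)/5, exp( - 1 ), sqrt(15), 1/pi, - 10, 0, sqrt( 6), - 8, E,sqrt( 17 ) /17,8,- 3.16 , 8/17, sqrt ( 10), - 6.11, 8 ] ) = [ - 10, - 8, - 6.11,- 3.16,0, sqrt(17) /17, 1/pi, exp(- 1), exp( - 1), sqrt(5)/5,  8/17,sqrt(5) , sqrt( 6 ), E, E, sqrt(10), sqrt(15), 8,8] 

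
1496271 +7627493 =9123764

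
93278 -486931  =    -  393653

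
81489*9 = 733401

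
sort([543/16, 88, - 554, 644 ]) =[-554, 543/16, 88,  644]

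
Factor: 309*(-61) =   -  3^1*61^1*103^1=- 18849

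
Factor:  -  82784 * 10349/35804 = - 214182904/8951= -  2^3*13^1 *79^1*131^1*199^1*8951^( - 1 )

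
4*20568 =82272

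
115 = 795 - 680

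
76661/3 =25553 + 2/3 = 25553.67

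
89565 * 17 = 1522605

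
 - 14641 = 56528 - 71169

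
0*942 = 0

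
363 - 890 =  - 527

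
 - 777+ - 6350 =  - 7127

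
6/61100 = 3/30550 = 0.00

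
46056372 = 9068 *5079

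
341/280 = 341/280 =1.22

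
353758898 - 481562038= - 127803140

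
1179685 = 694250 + 485435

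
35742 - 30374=5368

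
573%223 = 127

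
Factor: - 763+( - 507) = - 1270 = - 2^1*5^1 * 127^1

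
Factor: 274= 2^1 * 137^1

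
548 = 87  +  461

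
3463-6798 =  - 3335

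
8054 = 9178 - 1124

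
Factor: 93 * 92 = 8556= 2^2* 3^1 * 23^1*31^1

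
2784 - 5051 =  - 2267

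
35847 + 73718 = 109565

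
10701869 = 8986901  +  1714968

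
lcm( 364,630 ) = 16380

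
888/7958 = 444/3979  =  0.11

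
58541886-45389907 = 13151979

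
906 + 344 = 1250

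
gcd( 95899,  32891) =1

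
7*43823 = 306761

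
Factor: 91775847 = 3^1*431^1*70979^1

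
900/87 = 300/29=10.34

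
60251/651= 60251/651 = 92.55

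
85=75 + 10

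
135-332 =- 197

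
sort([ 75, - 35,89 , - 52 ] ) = [ - 52, - 35, 75,89] 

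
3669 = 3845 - 176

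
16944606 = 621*27286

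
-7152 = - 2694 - 4458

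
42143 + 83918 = 126061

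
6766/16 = 422  +  7/8=422.88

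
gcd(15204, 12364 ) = 4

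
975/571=1 + 404/571=1.71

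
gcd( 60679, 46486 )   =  1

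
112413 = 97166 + 15247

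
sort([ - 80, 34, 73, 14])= [ - 80,14, 34, 73]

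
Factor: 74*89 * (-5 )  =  -32930 =-2^1*5^1*37^1*89^1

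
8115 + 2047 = 10162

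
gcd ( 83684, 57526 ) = 2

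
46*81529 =3750334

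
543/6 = 90 + 1/2 = 90.50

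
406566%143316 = 119934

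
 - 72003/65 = -1108 +17/65 = -1107.74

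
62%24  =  14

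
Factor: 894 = 2^1*3^1*149^1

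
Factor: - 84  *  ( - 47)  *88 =2^5 * 3^1*7^1 *11^1 * 47^1= 347424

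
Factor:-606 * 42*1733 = -44108316 = - 2^2*3^2*7^1*101^1*1733^1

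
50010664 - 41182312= 8828352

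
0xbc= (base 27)6q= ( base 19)9h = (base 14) d6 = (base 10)188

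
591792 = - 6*( - 98632) 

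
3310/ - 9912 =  - 1 + 3301/4956 =- 0.33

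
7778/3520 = 3889/1760 = 2.21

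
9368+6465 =15833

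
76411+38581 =114992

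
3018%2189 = 829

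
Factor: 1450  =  2^1*5^2*29^1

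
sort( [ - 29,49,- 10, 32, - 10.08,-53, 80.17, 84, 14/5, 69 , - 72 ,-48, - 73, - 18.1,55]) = [ - 73, - 72, - 53,  -  48,-29,  -  18.1, - 10.08, - 10, 14/5, 32,49, 55, 69, 80.17, 84]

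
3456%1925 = 1531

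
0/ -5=0/1 = - 0.00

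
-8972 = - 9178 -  - 206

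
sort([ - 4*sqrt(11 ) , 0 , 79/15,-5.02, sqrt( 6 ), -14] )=[ - 14, - 4*sqrt(11 ), - 5.02,0, sqrt(6 ), 79/15 ] 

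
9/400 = 9/400 = 0.02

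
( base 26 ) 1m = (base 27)1l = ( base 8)60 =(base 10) 48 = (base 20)28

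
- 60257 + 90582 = 30325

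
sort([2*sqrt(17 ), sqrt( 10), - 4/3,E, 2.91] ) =[ - 4/3,E,2.91,sqrt( 10), 2*sqrt ( 17)]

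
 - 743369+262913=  - 480456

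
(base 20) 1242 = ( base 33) 855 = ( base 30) 9q2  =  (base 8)21262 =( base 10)8882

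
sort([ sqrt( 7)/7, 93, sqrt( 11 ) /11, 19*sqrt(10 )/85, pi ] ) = [sqrt( 11) /11 , sqrt ( 7)/7, 19*sqrt ( 10 ) /85, pi, 93]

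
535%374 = 161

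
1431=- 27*(  -  53)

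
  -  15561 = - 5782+-9779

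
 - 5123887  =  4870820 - 9994707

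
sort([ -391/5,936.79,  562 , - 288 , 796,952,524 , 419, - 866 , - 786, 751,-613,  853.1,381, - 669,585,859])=[ - 866, - 786,-669, - 613, - 288, - 391/5,  381,  419,524,  562,  585,751, 796 , 853.1, 859,936.79,952] 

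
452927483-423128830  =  29798653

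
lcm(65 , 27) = 1755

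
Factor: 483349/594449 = 41^1*11789^1*594449^( -1) 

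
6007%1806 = 589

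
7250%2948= 1354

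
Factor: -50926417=-823^1*61879^1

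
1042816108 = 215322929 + 827493179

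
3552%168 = 24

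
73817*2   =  147634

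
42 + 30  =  72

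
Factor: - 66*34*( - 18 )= 2^3 * 3^3*11^1*17^1 = 40392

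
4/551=4/551 = 0.01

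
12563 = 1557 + 11006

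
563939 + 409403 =973342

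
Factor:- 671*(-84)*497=2^2*3^1*7^2*11^1*61^1*71^1 = 28012908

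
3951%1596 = 759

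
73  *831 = 60663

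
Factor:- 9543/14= - 2^(  -  1)* 3^1*7^ (- 1 )*3181^1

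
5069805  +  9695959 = 14765764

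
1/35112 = 1/35112 = 0.00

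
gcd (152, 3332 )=4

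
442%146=4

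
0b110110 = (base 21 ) 2c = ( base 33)1l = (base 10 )54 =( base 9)60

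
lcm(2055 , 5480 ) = 16440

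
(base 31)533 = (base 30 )5db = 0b1001100100101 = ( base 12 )2a05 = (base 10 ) 4901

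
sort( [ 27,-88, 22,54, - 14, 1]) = [-88,  -  14,1,22,27,54 ]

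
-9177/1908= - 3059/636 = - 4.81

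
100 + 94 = 194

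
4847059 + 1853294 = 6700353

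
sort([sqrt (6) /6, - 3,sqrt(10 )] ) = [  -  3,sqrt (6)/6,sqrt(10) ] 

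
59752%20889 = 17974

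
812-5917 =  - 5105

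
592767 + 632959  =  1225726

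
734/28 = 26+3/14   =  26.21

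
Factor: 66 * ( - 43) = -2^1 * 3^1 * 11^1*43^1 = - 2838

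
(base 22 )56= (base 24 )4K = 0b1110100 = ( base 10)116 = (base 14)84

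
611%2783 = 611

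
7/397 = 7/397 = 0.02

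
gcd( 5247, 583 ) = 583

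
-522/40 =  - 14 + 19/20= - 13.05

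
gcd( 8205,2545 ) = 5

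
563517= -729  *(-773)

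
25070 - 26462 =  - 1392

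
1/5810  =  1/5810 = 0.00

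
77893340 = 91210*854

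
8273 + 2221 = 10494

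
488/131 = 488/131 = 3.73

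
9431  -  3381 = 6050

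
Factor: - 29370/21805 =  - 2^1 * 3^1*7^( - 2)*11^1 = - 66/49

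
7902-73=7829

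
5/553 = 5/553 = 0.01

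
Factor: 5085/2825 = 9/5 = 3^2* 5^( - 1)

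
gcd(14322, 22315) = 1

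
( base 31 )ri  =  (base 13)50A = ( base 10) 855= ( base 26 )16N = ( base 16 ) 357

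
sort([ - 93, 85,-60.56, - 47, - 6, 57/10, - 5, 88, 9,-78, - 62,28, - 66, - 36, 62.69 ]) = [  -  93, - 78, - 66, - 62, -60.56  , - 47, - 36, - 6, - 5, 57/10,9, 28,62.69,85, 88] 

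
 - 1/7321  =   - 1/7321 = - 0.00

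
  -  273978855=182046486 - 456025341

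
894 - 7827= - 6933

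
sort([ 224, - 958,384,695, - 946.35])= [ - 958, - 946.35, 224,384,695 ] 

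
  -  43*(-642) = 27606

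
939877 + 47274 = 987151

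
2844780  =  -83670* (-34) 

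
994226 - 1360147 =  - 365921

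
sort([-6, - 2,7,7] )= [ - 6, - 2, 7,7] 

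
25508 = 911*28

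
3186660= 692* 4605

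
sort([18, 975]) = [18,975]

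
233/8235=233/8235 = 0.03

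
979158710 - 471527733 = 507630977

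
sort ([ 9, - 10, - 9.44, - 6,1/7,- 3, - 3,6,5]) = [ - 10 , -9.44, - 6, - 3, - 3,1/7, 5,6 , 9 ] 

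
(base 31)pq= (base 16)321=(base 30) QL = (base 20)201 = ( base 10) 801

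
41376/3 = 13792  =  13792.00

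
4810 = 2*2405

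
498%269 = 229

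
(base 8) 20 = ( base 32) G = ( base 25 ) g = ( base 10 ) 16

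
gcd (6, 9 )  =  3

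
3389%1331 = 727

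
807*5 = 4035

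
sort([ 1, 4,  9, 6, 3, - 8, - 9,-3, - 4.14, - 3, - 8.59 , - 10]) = [ - 10 , - 9, - 8.59, - 8, - 4.14, - 3, - 3,1, 3,4,6,9]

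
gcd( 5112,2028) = 12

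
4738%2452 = 2286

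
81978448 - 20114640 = 61863808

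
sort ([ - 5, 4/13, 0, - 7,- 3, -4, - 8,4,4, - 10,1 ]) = [-10, - 8, - 7,- 5, - 4, - 3,0,4/13,1 , 4,  4 ]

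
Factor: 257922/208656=2^(-3)* 3^( - 2 )* 89^1 = 89/72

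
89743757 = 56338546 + 33405211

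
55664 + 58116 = 113780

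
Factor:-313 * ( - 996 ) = 2^2 * 3^1 * 83^1*  313^1 = 311748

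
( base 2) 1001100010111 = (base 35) 3YM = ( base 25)7KC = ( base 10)4887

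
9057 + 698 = 9755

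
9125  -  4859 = 4266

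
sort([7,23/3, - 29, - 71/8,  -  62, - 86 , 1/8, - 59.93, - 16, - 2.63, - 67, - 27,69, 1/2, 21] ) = [ - 86, - 67 ,- 62,  -  59.93, - 29, - 27  , - 16, - 71/8, - 2.63  ,  1/8, 1/2 , 7 , 23/3, 21, 69] 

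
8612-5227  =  3385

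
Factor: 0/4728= 0=0^1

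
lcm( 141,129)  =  6063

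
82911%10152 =1695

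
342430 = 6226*55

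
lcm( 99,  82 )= 8118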